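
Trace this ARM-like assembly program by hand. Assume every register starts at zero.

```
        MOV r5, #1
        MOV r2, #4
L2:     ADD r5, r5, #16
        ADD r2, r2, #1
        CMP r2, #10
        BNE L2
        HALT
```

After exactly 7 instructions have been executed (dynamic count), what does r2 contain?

after MOV r5, #1: r5=1
after MOV r2, #4: r2=4
after ADD r5, r5, #16: r5=1+16=17
after ADD r2, r2, #1: r2=4+1=5
CMP r2, #10  (cmp 5,10)
BNE L2: taken
after ADD r5, r5, #16: r5=17+16=33
After step 7: r2 = 5.

5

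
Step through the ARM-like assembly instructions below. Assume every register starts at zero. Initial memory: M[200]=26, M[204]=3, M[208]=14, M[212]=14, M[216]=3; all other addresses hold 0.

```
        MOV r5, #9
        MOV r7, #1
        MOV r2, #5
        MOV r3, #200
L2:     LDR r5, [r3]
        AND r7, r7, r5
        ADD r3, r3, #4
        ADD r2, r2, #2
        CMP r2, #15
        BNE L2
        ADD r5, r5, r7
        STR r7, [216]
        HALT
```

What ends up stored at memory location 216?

MOV r5, #9 → r5=9
MOV r7, #1 → r7=1
MOV r2, #5 → r2=5
MOV r3, #200 → r3=200
LDR r5, [r3] → r5=M[200]=26
AND r7, r7, r5 → r7=1&26=0
ADD r3, r3, #4 → r3=200+4=204
ADD r2, r2, #2 → r2=5+2=7
CMP r2, #15  (cmp 7,15)
BNE L2: taken
LDR r5, [r3] → r5=M[204]=3
AND r7, r7, r5 → r7=0&3=0
ADD r3, r3, #4 → r3=204+4=208
ADD r2, r2, #2 → r2=7+2=9
CMP r2, #15  (cmp 9,15)
BNE L2: taken
LDR r5, [r3] → r5=M[208]=14
AND r7, r7, r5 → r7=0&14=0
ADD r3, r3, #4 → r3=208+4=212
ADD r2, r2, #2 → r2=9+2=11
CMP r2, #15  (cmp 11,15)
BNE L2: taken
LDR r5, [r3] → r5=M[212]=14
AND r7, r7, r5 → r7=0&14=0
ADD r3, r3, #4 → r3=212+4=216
ADD r2, r2, #2 → r2=11+2=13
CMP r2, #15  (cmp 13,15)
BNE L2: taken
LDR r5, [r3] → r5=M[216]=3
AND r7, r7, r5 → r7=0&3=0
ADD r3, r3, #4 → r3=216+4=220
ADD r2, r2, #2 → r2=13+2=15
CMP r2, #15  (cmp 15,15)
BNE L2: not taken
ADD r5, r5, r7 → r5=3+0=3
STR r7, [216] → M[216]=0
halt.

0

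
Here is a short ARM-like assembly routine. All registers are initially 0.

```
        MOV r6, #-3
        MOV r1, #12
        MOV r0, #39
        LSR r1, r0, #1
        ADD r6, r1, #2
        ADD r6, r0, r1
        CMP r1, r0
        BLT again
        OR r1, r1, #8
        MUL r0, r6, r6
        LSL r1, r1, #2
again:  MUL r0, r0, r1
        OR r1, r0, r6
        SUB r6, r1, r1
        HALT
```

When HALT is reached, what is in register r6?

0

r6=-3
r1=12
r0=39
r1=39>>1=19
r6=19+2=21
r6=39+19=58
CMP r1, r0  (cmp 19,39)
BLT again: taken
r0=39*19=741
r1=741|58=767
r6=767-767=0
halt.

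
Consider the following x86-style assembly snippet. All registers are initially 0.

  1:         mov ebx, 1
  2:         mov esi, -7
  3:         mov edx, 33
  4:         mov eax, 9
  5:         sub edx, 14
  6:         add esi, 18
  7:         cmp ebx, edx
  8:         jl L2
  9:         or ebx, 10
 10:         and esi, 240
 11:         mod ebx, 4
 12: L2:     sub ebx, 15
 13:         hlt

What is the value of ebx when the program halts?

-14

ebx=1
esi=-7
edx=33
eax=9
edx=33-14=19
esi=(-7)+18=11
cmp ebx, edx  (cmp 1,19)
jl L2: taken
ebx=1-15=-14
halt.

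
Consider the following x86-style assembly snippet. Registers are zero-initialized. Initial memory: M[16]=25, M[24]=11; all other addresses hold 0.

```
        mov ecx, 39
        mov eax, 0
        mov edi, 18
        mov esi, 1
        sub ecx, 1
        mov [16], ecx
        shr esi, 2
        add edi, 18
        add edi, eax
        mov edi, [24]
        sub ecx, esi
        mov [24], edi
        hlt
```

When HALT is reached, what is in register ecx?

38

mov ecx, 39 → ecx=39
mov eax, 0 → eax=0
mov edi, 18 → edi=18
mov esi, 1 → esi=1
sub ecx, 1 → ecx=39-1=38
mov [16], ecx → M[16]=38
shr esi, 2 → esi=1>>2=0
add edi, 18 → edi=18+18=36
add edi, eax → edi=36+0=36
mov edi, [24] → edi=M[24]=11
sub ecx, esi → ecx=38-0=38
mov [24], edi → M[24]=11
halt.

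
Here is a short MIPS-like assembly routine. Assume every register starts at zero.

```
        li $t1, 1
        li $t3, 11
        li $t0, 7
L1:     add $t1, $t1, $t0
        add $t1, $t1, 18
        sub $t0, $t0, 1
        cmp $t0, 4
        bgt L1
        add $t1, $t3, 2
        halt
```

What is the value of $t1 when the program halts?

$t1=1
$t3=11
$t0=7
$t1=1+7=8
$t1=8+18=26
$t0=7-1=6
cmp $t0, 4  (cmp 6,4)
bgt L1: taken
$t1=26+6=32
$t1=32+18=50
$t0=6-1=5
cmp $t0, 4  (cmp 5,4)
bgt L1: taken
$t1=50+5=55
$t1=55+18=73
$t0=5-1=4
cmp $t0, 4  (cmp 4,4)
bgt L1: not taken
$t1=11+2=13
halt.

13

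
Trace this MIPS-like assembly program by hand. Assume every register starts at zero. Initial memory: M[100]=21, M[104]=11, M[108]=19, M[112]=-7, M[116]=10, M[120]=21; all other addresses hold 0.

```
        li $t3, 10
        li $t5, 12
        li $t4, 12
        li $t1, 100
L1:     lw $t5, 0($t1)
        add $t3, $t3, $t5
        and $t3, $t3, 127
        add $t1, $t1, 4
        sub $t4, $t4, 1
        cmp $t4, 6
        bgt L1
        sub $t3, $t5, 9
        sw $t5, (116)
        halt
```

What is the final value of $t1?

124

after li $t3, 10: $t3=10
after li $t5, 12: $t5=12
after li $t4, 12: $t4=12
after li $t1, 100: $t1=100
after lw $t5, 0($t1): $t5=M[100]=21
after add $t3, $t3, $t5: $t3=10+21=31
after and $t3, $t3, 127: $t3=31&127=31
after add $t1, $t1, 4: $t1=100+4=104
after sub $t4, $t4, 1: $t4=12-1=11
cmp $t4, 6  (cmp 11,6)
bgt L1: taken
after lw $t5, 0($t1): $t5=M[104]=11
after add $t3, $t3, $t5: $t3=31+11=42
after and $t3, $t3, 127: $t3=42&127=42
after add $t1, $t1, 4: $t1=104+4=108
after sub $t4, $t4, 1: $t4=11-1=10
cmp $t4, 6  (cmp 10,6)
bgt L1: taken
after lw $t5, 0($t1): $t5=M[108]=19
after add $t3, $t3, $t5: $t3=42+19=61
after and $t3, $t3, 127: $t3=61&127=61
after add $t1, $t1, 4: $t1=108+4=112
after sub $t4, $t4, 1: $t4=10-1=9
cmp $t4, 6  (cmp 9,6)
bgt L1: taken
after lw $t5, 0($t1): $t5=M[112]=-7
after add $t3, $t3, $t5: $t3=61+(-7)=54
after and $t3, $t3, 127: $t3=54&127=54
after add $t1, $t1, 4: $t1=112+4=116
after sub $t4, $t4, 1: $t4=9-1=8
cmp $t4, 6  (cmp 8,6)
bgt L1: taken
after lw $t5, 0($t1): $t5=M[116]=10
after add $t3, $t3, $t5: $t3=54+10=64
after and $t3, $t3, 127: $t3=64&127=64
after add $t1, $t1, 4: $t1=116+4=120
after sub $t4, $t4, 1: $t4=8-1=7
cmp $t4, 6  (cmp 7,6)
bgt L1: taken
after lw $t5, 0($t1): $t5=M[120]=21
after add $t3, $t3, $t5: $t3=64+21=85
after and $t3, $t3, 127: $t3=85&127=85
after add $t1, $t1, 4: $t1=120+4=124
after sub $t4, $t4, 1: $t4=7-1=6
cmp $t4, 6  (cmp 6,6)
bgt L1: not taken
after sub $t3, $t5, 9: $t3=21-9=12
sw $t5, (116) → M[116]=21
halt.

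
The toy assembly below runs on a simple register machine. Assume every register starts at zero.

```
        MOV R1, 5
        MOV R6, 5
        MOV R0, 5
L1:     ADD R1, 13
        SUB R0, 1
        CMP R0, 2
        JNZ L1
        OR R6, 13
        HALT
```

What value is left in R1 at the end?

after MOV R1, 5: R1=5
after MOV R6, 5: R6=5
after MOV R0, 5: R0=5
after ADD R1, 13: R1=5+13=18
after SUB R0, 1: R0=5-1=4
CMP R0, 2  (cmp 4,2)
JNZ L1: taken
after ADD R1, 13: R1=18+13=31
after SUB R0, 1: R0=4-1=3
CMP R0, 2  (cmp 3,2)
JNZ L1: taken
after ADD R1, 13: R1=31+13=44
after SUB R0, 1: R0=3-1=2
CMP R0, 2  (cmp 2,2)
JNZ L1: not taken
after OR R6, 13: R6=5|13=13
halt.

44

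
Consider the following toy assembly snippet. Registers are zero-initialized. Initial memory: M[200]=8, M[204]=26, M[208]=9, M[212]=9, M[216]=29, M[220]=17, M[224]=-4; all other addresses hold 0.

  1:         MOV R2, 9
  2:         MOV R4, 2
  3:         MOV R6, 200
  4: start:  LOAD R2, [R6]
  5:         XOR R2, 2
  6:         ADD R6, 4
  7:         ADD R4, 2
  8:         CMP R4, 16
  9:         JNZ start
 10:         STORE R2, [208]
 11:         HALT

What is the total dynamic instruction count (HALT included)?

after MOV R2, 9: R2=9
after MOV R4, 2: R4=2
after MOV R6, 200: R6=200
after LOAD R2, [R6]: R2=M[200]=8
after XOR R2, 2: R2=8^2=10
after ADD R6, 4: R6=200+4=204
after ADD R4, 2: R4=2+2=4
CMP R4, 16  (cmp 4,16)
JNZ start: taken
after LOAD R2, [R6]: R2=M[204]=26
after XOR R2, 2: R2=26^2=24
after ADD R6, 4: R6=204+4=208
after ADD R4, 2: R4=4+2=6
CMP R4, 16  (cmp 6,16)
JNZ start: taken
after LOAD R2, [R6]: R2=M[208]=9
after XOR R2, 2: R2=9^2=11
after ADD R6, 4: R6=208+4=212
after ADD R4, 2: R4=6+2=8
CMP R4, 16  (cmp 8,16)
JNZ start: taken
after LOAD R2, [R6]: R2=M[212]=9
after XOR R2, 2: R2=9^2=11
after ADD R6, 4: R6=212+4=216
after ADD R4, 2: R4=8+2=10
CMP R4, 16  (cmp 10,16)
JNZ start: taken
after LOAD R2, [R6]: R2=M[216]=29
after XOR R2, 2: R2=29^2=31
after ADD R6, 4: R6=216+4=220
after ADD R4, 2: R4=10+2=12
CMP R4, 16  (cmp 12,16)
JNZ start: taken
after LOAD R2, [R6]: R2=M[220]=17
after XOR R2, 2: R2=17^2=19
after ADD R6, 4: R6=220+4=224
after ADD R4, 2: R4=12+2=14
CMP R4, 16  (cmp 14,16)
JNZ start: taken
after LOAD R2, [R6]: R2=M[224]=-4
after XOR R2, 2: R2=(-4)^2=-2
after ADD R6, 4: R6=224+4=228
after ADD R4, 2: R4=14+2=16
CMP R4, 16  (cmp 16,16)
JNZ start: not taken
STORE R2, [208] → M[208]=-2
halt.
Total executed instructions: 47.

47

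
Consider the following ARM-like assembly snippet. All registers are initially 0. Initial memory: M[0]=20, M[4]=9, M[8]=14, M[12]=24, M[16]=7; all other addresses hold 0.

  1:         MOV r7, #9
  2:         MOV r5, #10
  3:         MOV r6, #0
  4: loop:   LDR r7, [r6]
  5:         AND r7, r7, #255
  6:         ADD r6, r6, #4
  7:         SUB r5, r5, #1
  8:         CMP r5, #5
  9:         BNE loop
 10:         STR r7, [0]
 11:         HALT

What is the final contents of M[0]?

7

after MOV r7, #9: r7=9
after MOV r5, #10: r5=10
after MOV r6, #0: r6=0
after LDR r7, [r6]: r7=M[0]=20
after AND r7, r7, #255: r7=20&255=20
after ADD r6, r6, #4: r6=0+4=4
after SUB r5, r5, #1: r5=10-1=9
CMP r5, #5  (cmp 9,5)
BNE loop: taken
after LDR r7, [r6]: r7=M[4]=9
after AND r7, r7, #255: r7=9&255=9
after ADD r6, r6, #4: r6=4+4=8
after SUB r5, r5, #1: r5=9-1=8
CMP r5, #5  (cmp 8,5)
BNE loop: taken
after LDR r7, [r6]: r7=M[8]=14
after AND r7, r7, #255: r7=14&255=14
after ADD r6, r6, #4: r6=8+4=12
after SUB r5, r5, #1: r5=8-1=7
CMP r5, #5  (cmp 7,5)
BNE loop: taken
after LDR r7, [r6]: r7=M[12]=24
after AND r7, r7, #255: r7=24&255=24
after ADD r6, r6, #4: r6=12+4=16
after SUB r5, r5, #1: r5=7-1=6
CMP r5, #5  (cmp 6,5)
BNE loop: taken
after LDR r7, [r6]: r7=M[16]=7
after AND r7, r7, #255: r7=7&255=7
after ADD r6, r6, #4: r6=16+4=20
after SUB r5, r5, #1: r5=6-1=5
CMP r5, #5  (cmp 5,5)
BNE loop: not taken
STR r7, [0] → M[0]=7
halt.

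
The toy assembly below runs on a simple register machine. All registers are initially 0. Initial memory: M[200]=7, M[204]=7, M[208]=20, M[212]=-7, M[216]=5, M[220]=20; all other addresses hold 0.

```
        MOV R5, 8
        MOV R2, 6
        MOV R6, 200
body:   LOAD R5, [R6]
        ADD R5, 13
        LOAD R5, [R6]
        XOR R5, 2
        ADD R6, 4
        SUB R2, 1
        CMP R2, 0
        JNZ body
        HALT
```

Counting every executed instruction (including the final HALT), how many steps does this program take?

after MOV R5, 8: R5=8
after MOV R2, 6: R2=6
after MOV R6, 200: R6=200
after LOAD R5, [R6]: R5=M[200]=7
after ADD R5, 13: R5=7+13=20
after LOAD R5, [R6]: R5=M[200]=7
after XOR R5, 2: R5=7^2=5
after ADD R6, 4: R6=200+4=204
after SUB R2, 1: R2=6-1=5
CMP R2, 0  (cmp 5,0)
JNZ body: taken
after LOAD R5, [R6]: R5=M[204]=7
after ADD R5, 13: R5=7+13=20
after LOAD R5, [R6]: R5=M[204]=7
after XOR R5, 2: R5=7^2=5
after ADD R6, 4: R6=204+4=208
after SUB R2, 1: R2=5-1=4
CMP R2, 0  (cmp 4,0)
JNZ body: taken
after LOAD R5, [R6]: R5=M[208]=20
after ADD R5, 13: R5=20+13=33
after LOAD R5, [R6]: R5=M[208]=20
after XOR R5, 2: R5=20^2=22
after ADD R6, 4: R6=208+4=212
after SUB R2, 1: R2=4-1=3
CMP R2, 0  (cmp 3,0)
JNZ body: taken
after LOAD R5, [R6]: R5=M[212]=-7
after ADD R5, 13: R5=(-7)+13=6
after LOAD R5, [R6]: R5=M[212]=-7
after XOR R5, 2: R5=(-7)^2=-5
after ADD R6, 4: R6=212+4=216
after SUB R2, 1: R2=3-1=2
CMP R2, 0  (cmp 2,0)
JNZ body: taken
after LOAD R5, [R6]: R5=M[216]=5
after ADD R5, 13: R5=5+13=18
after LOAD R5, [R6]: R5=M[216]=5
after XOR R5, 2: R5=5^2=7
after ADD R6, 4: R6=216+4=220
after SUB R2, 1: R2=2-1=1
CMP R2, 0  (cmp 1,0)
JNZ body: taken
after LOAD R5, [R6]: R5=M[220]=20
after ADD R5, 13: R5=20+13=33
after LOAD R5, [R6]: R5=M[220]=20
after XOR R5, 2: R5=20^2=22
after ADD R6, 4: R6=220+4=224
after SUB R2, 1: R2=1-1=0
CMP R2, 0  (cmp 0,0)
JNZ body: not taken
halt.
Total executed instructions: 52.

52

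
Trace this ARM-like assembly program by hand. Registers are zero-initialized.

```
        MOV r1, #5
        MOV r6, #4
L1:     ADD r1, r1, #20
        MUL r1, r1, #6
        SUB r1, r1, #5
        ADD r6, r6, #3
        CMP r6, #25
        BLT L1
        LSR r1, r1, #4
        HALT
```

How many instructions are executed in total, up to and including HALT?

46

r1=5
r6=4
r1=5+20=25
r1=25*6=150
r1=150-5=145
r6=4+3=7
CMP r6, #25  (cmp 7,25)
BLT L1: taken
r1=145+20=165
r1=165*6=990
r1=990-5=985
r6=7+3=10
CMP r6, #25  (cmp 10,25)
BLT L1: taken
r1=985+20=1005
r1=1005*6=6030
r1=6030-5=6025
r6=10+3=13
CMP r6, #25  (cmp 13,25)
BLT L1: taken
r1=6025+20=6045
r1=6045*6=36270
r1=36270-5=36265
r6=13+3=16
CMP r6, #25  (cmp 16,25)
BLT L1: taken
r1=36265+20=36285
r1=36285*6=217710
r1=217710-5=217705
r6=16+3=19
CMP r6, #25  (cmp 19,25)
BLT L1: taken
r1=217705+20=217725
r1=217725*6=1306350
r1=1306350-5=1306345
r6=19+3=22
CMP r6, #25  (cmp 22,25)
BLT L1: taken
r1=1306345+20=1306365
r1=1306365*6=7838190
r1=7838190-5=7838185
r6=22+3=25
CMP r6, #25  (cmp 25,25)
BLT L1: not taken
r1=7838185>>4=489886
halt.
Total executed instructions: 46.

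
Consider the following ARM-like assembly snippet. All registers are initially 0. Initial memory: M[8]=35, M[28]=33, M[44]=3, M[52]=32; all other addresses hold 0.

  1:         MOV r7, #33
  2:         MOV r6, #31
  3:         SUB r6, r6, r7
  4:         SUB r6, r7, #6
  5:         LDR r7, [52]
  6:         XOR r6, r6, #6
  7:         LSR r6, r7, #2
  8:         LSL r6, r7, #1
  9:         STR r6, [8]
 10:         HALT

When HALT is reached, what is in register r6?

64

after MOV r7, #33: r7=33
after MOV r6, #31: r6=31
after SUB r6, r6, r7: r6=31-33=-2
after SUB r6, r7, #6: r6=33-6=27
after LDR r7, [52]: r7=M[52]=32
after XOR r6, r6, #6: r6=27^6=29
after LSR r6, r7, #2: r6=32>>2=8
after LSL r6, r7, #1: r6=32<<1=64
STR r6, [8] → M[8]=64
halt.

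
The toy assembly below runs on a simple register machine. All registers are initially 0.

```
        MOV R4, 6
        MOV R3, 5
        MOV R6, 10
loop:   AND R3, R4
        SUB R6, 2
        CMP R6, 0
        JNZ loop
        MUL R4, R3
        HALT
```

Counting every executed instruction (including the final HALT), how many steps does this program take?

25

after MOV R4, 6: R4=6
after MOV R3, 5: R3=5
after MOV R6, 10: R6=10
after AND R3, R4: R3=5&6=4
after SUB R6, 2: R6=10-2=8
CMP R6, 0  (cmp 8,0)
JNZ loop: taken
after AND R3, R4: R3=4&6=4
after SUB R6, 2: R6=8-2=6
CMP R6, 0  (cmp 6,0)
JNZ loop: taken
after AND R3, R4: R3=4&6=4
after SUB R6, 2: R6=6-2=4
CMP R6, 0  (cmp 4,0)
JNZ loop: taken
after AND R3, R4: R3=4&6=4
after SUB R6, 2: R6=4-2=2
CMP R6, 0  (cmp 2,0)
JNZ loop: taken
after AND R3, R4: R3=4&6=4
after SUB R6, 2: R6=2-2=0
CMP R6, 0  (cmp 0,0)
JNZ loop: not taken
after MUL R4, R3: R4=6*4=24
halt.
Total executed instructions: 25.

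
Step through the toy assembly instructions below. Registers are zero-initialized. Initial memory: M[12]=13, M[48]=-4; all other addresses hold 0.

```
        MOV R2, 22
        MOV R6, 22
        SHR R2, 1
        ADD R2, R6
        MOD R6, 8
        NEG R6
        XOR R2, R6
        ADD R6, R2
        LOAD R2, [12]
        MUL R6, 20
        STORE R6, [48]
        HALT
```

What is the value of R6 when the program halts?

R2=22
R6=22
R2=22>>1=11
R2=11+22=33
R6=22%8=6
R6=-(6)=-6
R2=33^(-6)=-37
R6=(-6)+(-37)=-43
R2=M[12]=13
R6=(-43)*20=-860
STORE R6, [48] → M[48]=-860
halt.

-860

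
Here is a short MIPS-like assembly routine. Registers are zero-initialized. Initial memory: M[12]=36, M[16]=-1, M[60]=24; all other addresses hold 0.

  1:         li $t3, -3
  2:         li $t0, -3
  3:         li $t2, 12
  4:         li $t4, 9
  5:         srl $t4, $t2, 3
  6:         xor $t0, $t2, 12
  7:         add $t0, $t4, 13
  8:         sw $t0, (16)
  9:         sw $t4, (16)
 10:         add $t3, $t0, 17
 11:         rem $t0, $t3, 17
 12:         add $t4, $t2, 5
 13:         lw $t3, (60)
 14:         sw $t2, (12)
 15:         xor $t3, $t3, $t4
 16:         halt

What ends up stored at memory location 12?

li $t3, -3 → $t3=-3
li $t0, -3 → $t0=-3
li $t2, 12 → $t2=12
li $t4, 9 → $t4=9
srl $t4, $t2, 3 → $t4=12>>3=1
xor $t0, $t2, 12 → $t0=12^12=0
add $t0, $t4, 13 → $t0=1+13=14
sw $t0, (16) → M[16]=14
sw $t4, (16) → M[16]=1
add $t3, $t0, 17 → $t3=14+17=31
rem $t0, $t3, 17 → $t0=31%17=14
add $t4, $t2, 5 → $t4=12+5=17
lw $t3, (60) → $t3=M[60]=24
sw $t2, (12) → M[12]=12
xor $t3, $t3, $t4 → $t3=24^17=9
halt.

12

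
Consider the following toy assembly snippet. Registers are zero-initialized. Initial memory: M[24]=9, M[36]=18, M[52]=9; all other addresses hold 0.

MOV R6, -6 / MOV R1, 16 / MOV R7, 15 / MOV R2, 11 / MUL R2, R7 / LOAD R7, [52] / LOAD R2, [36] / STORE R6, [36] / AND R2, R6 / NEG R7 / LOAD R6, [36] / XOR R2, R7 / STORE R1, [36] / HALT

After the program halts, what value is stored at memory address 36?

16

MOV R6, -6 → R6=-6
MOV R1, 16 → R1=16
MOV R7, 15 → R7=15
MOV R2, 11 → R2=11
MUL R2, R7 → R2=11*15=165
LOAD R7, [52] → R7=M[52]=9
LOAD R2, [36] → R2=M[36]=18
STORE R6, [36] → M[36]=-6
AND R2, R6 → R2=18&(-6)=18
NEG R7 → R7=-(9)=-9
LOAD R6, [36] → R6=M[36]=-6
XOR R2, R7 → R2=18^(-9)=-27
STORE R1, [36] → M[36]=16
halt.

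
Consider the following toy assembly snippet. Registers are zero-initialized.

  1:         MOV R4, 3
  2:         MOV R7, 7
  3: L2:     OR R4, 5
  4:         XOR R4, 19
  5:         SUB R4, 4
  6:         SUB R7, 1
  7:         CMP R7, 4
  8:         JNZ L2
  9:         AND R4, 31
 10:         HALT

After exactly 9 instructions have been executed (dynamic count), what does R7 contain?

6

MOV R4, 3 → R4=3
MOV R7, 7 → R7=7
OR R4, 5 → R4=3|5=7
XOR R4, 19 → R4=7^19=20
SUB R4, 4 → R4=20-4=16
SUB R7, 1 → R7=7-1=6
CMP R7, 4  (cmp 6,4)
JNZ L2: taken
OR R4, 5 → R4=16|5=21
After step 9: R7 = 6.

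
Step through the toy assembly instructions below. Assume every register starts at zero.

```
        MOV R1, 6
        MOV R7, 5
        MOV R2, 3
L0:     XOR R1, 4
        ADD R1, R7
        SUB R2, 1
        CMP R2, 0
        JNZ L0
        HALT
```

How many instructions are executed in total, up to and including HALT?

MOV R1, 6 → R1=6
MOV R7, 5 → R7=5
MOV R2, 3 → R2=3
XOR R1, 4 → R1=6^4=2
ADD R1, R7 → R1=2+5=7
SUB R2, 1 → R2=3-1=2
CMP R2, 0  (cmp 2,0)
JNZ L0: taken
XOR R1, 4 → R1=7^4=3
ADD R1, R7 → R1=3+5=8
SUB R2, 1 → R2=2-1=1
CMP R2, 0  (cmp 1,0)
JNZ L0: taken
XOR R1, 4 → R1=8^4=12
ADD R1, R7 → R1=12+5=17
SUB R2, 1 → R2=1-1=0
CMP R2, 0  (cmp 0,0)
JNZ L0: not taken
halt.
Total executed instructions: 19.

19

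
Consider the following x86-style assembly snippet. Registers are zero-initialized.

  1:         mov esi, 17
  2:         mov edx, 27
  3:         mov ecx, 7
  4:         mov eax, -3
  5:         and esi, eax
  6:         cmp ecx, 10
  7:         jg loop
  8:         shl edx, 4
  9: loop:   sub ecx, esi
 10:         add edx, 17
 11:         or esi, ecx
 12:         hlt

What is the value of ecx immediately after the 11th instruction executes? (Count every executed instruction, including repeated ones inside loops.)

after mov esi, 17: esi=17
after mov edx, 27: edx=27
after mov ecx, 7: ecx=7
after mov eax, -3: eax=-3
after and esi, eax: esi=17&(-3)=17
cmp ecx, 10  (cmp 7,10)
jg loop: not taken
after shl edx, 4: edx=27<<4=432
after sub ecx, esi: ecx=7-17=-10
after add edx, 17: edx=432+17=449
after or esi, ecx: esi=17|(-10)=-9
After step 11: ecx = -10.

-10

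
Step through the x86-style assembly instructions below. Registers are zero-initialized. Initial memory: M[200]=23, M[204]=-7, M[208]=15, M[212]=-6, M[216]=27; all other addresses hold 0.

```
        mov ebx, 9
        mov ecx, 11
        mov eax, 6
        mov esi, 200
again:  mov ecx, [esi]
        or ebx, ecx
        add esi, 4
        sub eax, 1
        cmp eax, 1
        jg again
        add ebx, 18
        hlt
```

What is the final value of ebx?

17

mov ebx, 9 → ebx=9
mov ecx, 11 → ecx=11
mov eax, 6 → eax=6
mov esi, 200 → esi=200
mov ecx, [esi] → ecx=M[200]=23
or ebx, ecx → ebx=9|23=31
add esi, 4 → esi=200+4=204
sub eax, 1 → eax=6-1=5
cmp eax, 1  (cmp 5,1)
jg again: taken
mov ecx, [esi] → ecx=M[204]=-7
or ebx, ecx → ebx=31|(-7)=-1
add esi, 4 → esi=204+4=208
sub eax, 1 → eax=5-1=4
cmp eax, 1  (cmp 4,1)
jg again: taken
mov ecx, [esi] → ecx=M[208]=15
or ebx, ecx → ebx=(-1)|15=-1
add esi, 4 → esi=208+4=212
sub eax, 1 → eax=4-1=3
cmp eax, 1  (cmp 3,1)
jg again: taken
mov ecx, [esi] → ecx=M[212]=-6
or ebx, ecx → ebx=(-1)|(-6)=-1
add esi, 4 → esi=212+4=216
sub eax, 1 → eax=3-1=2
cmp eax, 1  (cmp 2,1)
jg again: taken
mov ecx, [esi] → ecx=M[216]=27
or ebx, ecx → ebx=(-1)|27=-1
add esi, 4 → esi=216+4=220
sub eax, 1 → eax=2-1=1
cmp eax, 1  (cmp 1,1)
jg again: not taken
add ebx, 18 → ebx=(-1)+18=17
halt.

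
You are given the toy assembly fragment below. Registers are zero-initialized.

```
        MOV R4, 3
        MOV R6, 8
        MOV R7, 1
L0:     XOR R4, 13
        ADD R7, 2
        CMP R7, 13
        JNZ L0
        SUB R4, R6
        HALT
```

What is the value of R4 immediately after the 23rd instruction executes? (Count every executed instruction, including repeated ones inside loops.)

14

R4=3
R6=8
R7=1
R4=3^13=14
R7=1+2=3
CMP R7, 13  (cmp 3,13)
JNZ L0: taken
R4=14^13=3
R7=3+2=5
CMP R7, 13  (cmp 5,13)
JNZ L0: taken
R4=3^13=14
R7=5+2=7
CMP R7, 13  (cmp 7,13)
JNZ L0: taken
R4=14^13=3
R7=7+2=9
CMP R7, 13  (cmp 9,13)
JNZ L0: taken
R4=3^13=14
R7=9+2=11
CMP R7, 13  (cmp 11,13)
JNZ L0: taken
After step 23: R4 = 14.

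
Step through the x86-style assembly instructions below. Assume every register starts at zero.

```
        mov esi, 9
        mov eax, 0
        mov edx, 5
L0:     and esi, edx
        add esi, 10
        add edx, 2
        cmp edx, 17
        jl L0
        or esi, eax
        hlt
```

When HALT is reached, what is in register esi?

esi=9
eax=0
edx=5
esi=9&5=1
esi=1+10=11
edx=5+2=7
cmp edx, 17  (cmp 7,17)
jl L0: taken
esi=11&7=3
esi=3+10=13
edx=7+2=9
cmp edx, 17  (cmp 9,17)
jl L0: taken
esi=13&9=9
esi=9+10=19
edx=9+2=11
cmp edx, 17  (cmp 11,17)
jl L0: taken
esi=19&11=3
esi=3+10=13
edx=11+2=13
cmp edx, 17  (cmp 13,17)
jl L0: taken
esi=13&13=13
esi=13+10=23
edx=13+2=15
cmp edx, 17  (cmp 15,17)
jl L0: taken
esi=23&15=7
esi=7+10=17
edx=15+2=17
cmp edx, 17  (cmp 17,17)
jl L0: not taken
esi=17|0=17
halt.

17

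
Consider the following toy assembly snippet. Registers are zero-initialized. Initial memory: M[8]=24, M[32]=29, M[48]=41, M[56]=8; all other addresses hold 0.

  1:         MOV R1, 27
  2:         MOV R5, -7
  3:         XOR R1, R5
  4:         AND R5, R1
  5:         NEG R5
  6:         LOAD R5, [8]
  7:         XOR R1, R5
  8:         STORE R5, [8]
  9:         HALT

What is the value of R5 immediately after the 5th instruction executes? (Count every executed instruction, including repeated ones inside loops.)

32

MOV R1, 27 → R1=27
MOV R5, -7 → R5=-7
XOR R1, R5 → R1=27^(-7)=-30
AND R5, R1 → R5=(-7)&(-30)=-32
NEG R5 → R5=-(-32)=32
After step 5: R5 = 32.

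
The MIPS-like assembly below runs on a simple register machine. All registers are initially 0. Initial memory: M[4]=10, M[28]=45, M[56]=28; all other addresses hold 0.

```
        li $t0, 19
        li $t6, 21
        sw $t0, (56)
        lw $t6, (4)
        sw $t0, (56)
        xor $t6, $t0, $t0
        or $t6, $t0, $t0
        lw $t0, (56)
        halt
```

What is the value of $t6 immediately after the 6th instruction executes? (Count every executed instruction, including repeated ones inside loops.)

0

after li $t0, 19: $t0=19
after li $t6, 21: $t6=21
sw $t0, (56) → M[56]=19
after lw $t6, (4): $t6=M[4]=10
sw $t0, (56) → M[56]=19
after xor $t6, $t0, $t0: $t6=19^19=0
After step 6: $t6 = 0.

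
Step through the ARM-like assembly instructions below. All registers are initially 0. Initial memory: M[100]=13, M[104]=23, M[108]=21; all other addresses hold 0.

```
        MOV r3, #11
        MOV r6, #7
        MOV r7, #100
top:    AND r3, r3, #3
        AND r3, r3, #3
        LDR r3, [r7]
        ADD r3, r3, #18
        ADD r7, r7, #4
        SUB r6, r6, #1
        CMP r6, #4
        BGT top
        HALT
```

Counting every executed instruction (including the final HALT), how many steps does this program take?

MOV r3, #11 → r3=11
MOV r6, #7 → r6=7
MOV r7, #100 → r7=100
AND r3, r3, #3 → r3=11&3=3
AND r3, r3, #3 → r3=3&3=3
LDR r3, [r7] → r3=M[100]=13
ADD r3, r3, #18 → r3=13+18=31
ADD r7, r7, #4 → r7=100+4=104
SUB r6, r6, #1 → r6=7-1=6
CMP r6, #4  (cmp 6,4)
BGT top: taken
AND r3, r3, #3 → r3=31&3=3
AND r3, r3, #3 → r3=3&3=3
LDR r3, [r7] → r3=M[104]=23
ADD r3, r3, #18 → r3=23+18=41
ADD r7, r7, #4 → r7=104+4=108
SUB r6, r6, #1 → r6=6-1=5
CMP r6, #4  (cmp 5,4)
BGT top: taken
AND r3, r3, #3 → r3=41&3=1
AND r3, r3, #3 → r3=1&3=1
LDR r3, [r7] → r3=M[108]=21
ADD r3, r3, #18 → r3=21+18=39
ADD r7, r7, #4 → r7=108+4=112
SUB r6, r6, #1 → r6=5-1=4
CMP r6, #4  (cmp 4,4)
BGT top: not taken
halt.
Total executed instructions: 28.

28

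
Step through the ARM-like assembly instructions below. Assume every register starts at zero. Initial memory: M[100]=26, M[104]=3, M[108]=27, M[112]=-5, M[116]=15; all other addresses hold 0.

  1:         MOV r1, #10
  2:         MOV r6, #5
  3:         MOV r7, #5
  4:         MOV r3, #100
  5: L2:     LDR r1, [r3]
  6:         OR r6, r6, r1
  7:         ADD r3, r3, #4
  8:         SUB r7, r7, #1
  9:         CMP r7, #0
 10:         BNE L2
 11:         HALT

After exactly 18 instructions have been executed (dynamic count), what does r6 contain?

31

after MOV r1, #10: r1=10
after MOV r6, #5: r6=5
after MOV r7, #5: r7=5
after MOV r3, #100: r3=100
after LDR r1, [r3]: r1=M[100]=26
after OR r6, r6, r1: r6=5|26=31
after ADD r3, r3, #4: r3=100+4=104
after SUB r7, r7, #1: r7=5-1=4
CMP r7, #0  (cmp 4,0)
BNE L2: taken
after LDR r1, [r3]: r1=M[104]=3
after OR r6, r6, r1: r6=31|3=31
after ADD r3, r3, #4: r3=104+4=108
after SUB r7, r7, #1: r7=4-1=3
CMP r7, #0  (cmp 3,0)
BNE L2: taken
after LDR r1, [r3]: r1=M[108]=27
after OR r6, r6, r1: r6=31|27=31
After step 18: r6 = 31.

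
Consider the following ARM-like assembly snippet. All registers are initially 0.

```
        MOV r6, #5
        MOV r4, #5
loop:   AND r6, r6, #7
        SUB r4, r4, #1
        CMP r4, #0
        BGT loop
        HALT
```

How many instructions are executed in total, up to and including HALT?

23

r6=5
r4=5
r6=5&7=5
r4=5-1=4
CMP r4, #0  (cmp 4,0)
BGT loop: taken
r6=5&7=5
r4=4-1=3
CMP r4, #0  (cmp 3,0)
BGT loop: taken
r6=5&7=5
r4=3-1=2
CMP r4, #0  (cmp 2,0)
BGT loop: taken
r6=5&7=5
r4=2-1=1
CMP r4, #0  (cmp 1,0)
BGT loop: taken
r6=5&7=5
r4=1-1=0
CMP r4, #0  (cmp 0,0)
BGT loop: not taken
halt.
Total executed instructions: 23.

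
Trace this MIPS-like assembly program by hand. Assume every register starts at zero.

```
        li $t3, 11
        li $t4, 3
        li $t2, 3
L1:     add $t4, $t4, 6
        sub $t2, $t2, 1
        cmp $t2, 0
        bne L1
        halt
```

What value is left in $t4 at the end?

21

li $t3, 11 → $t3=11
li $t4, 3 → $t4=3
li $t2, 3 → $t2=3
add $t4, $t4, 6 → $t4=3+6=9
sub $t2, $t2, 1 → $t2=3-1=2
cmp $t2, 0  (cmp 2,0)
bne L1: taken
add $t4, $t4, 6 → $t4=9+6=15
sub $t2, $t2, 1 → $t2=2-1=1
cmp $t2, 0  (cmp 1,0)
bne L1: taken
add $t4, $t4, 6 → $t4=15+6=21
sub $t2, $t2, 1 → $t2=1-1=0
cmp $t2, 0  (cmp 0,0)
bne L1: not taken
halt.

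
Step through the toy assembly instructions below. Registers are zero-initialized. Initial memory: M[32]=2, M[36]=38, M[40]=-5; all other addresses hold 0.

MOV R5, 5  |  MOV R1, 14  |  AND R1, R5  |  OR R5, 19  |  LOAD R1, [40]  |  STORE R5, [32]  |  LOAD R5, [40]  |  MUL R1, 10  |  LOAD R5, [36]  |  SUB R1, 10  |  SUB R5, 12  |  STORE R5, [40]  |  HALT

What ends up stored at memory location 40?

26

R5=5
R1=14
R1=14&5=4
R5=5|19=23
R1=M[40]=-5
STORE R5, [32] → M[32]=23
R5=M[40]=-5
R1=(-5)*10=-50
R5=M[36]=38
R1=(-50)-10=-60
R5=38-12=26
STORE R5, [40] → M[40]=26
halt.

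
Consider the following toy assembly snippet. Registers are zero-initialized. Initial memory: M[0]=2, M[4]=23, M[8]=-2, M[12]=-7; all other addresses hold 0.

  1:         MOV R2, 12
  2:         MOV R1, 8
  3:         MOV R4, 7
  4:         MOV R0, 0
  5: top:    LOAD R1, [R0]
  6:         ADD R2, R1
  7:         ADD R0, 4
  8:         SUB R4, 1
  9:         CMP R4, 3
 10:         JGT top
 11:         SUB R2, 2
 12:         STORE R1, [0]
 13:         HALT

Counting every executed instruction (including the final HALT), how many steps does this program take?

MOV R2, 12 → R2=12
MOV R1, 8 → R1=8
MOV R4, 7 → R4=7
MOV R0, 0 → R0=0
LOAD R1, [R0] → R1=M[0]=2
ADD R2, R1 → R2=12+2=14
ADD R0, 4 → R0=0+4=4
SUB R4, 1 → R4=7-1=6
CMP R4, 3  (cmp 6,3)
JGT top: taken
LOAD R1, [R0] → R1=M[4]=23
ADD R2, R1 → R2=14+23=37
ADD R0, 4 → R0=4+4=8
SUB R4, 1 → R4=6-1=5
CMP R4, 3  (cmp 5,3)
JGT top: taken
LOAD R1, [R0] → R1=M[8]=-2
ADD R2, R1 → R2=37+(-2)=35
ADD R0, 4 → R0=8+4=12
SUB R4, 1 → R4=5-1=4
CMP R4, 3  (cmp 4,3)
JGT top: taken
LOAD R1, [R0] → R1=M[12]=-7
ADD R2, R1 → R2=35+(-7)=28
ADD R0, 4 → R0=12+4=16
SUB R4, 1 → R4=4-1=3
CMP R4, 3  (cmp 3,3)
JGT top: not taken
SUB R2, 2 → R2=28-2=26
STORE R1, [0] → M[0]=-7
halt.
Total executed instructions: 31.

31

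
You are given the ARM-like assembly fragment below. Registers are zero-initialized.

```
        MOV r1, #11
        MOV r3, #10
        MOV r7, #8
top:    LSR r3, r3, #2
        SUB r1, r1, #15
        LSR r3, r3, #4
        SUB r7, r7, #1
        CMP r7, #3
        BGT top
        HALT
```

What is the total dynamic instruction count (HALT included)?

34

after MOV r1, #11: r1=11
after MOV r3, #10: r3=10
after MOV r7, #8: r7=8
after LSR r3, r3, #2: r3=10>>2=2
after SUB r1, r1, #15: r1=11-15=-4
after LSR r3, r3, #4: r3=2>>4=0
after SUB r7, r7, #1: r7=8-1=7
CMP r7, #3  (cmp 7,3)
BGT top: taken
after LSR r3, r3, #2: r3=0>>2=0
after SUB r1, r1, #15: r1=(-4)-15=-19
after LSR r3, r3, #4: r3=0>>4=0
after SUB r7, r7, #1: r7=7-1=6
CMP r7, #3  (cmp 6,3)
BGT top: taken
after LSR r3, r3, #2: r3=0>>2=0
after SUB r1, r1, #15: r1=(-19)-15=-34
after LSR r3, r3, #4: r3=0>>4=0
after SUB r7, r7, #1: r7=6-1=5
CMP r7, #3  (cmp 5,3)
BGT top: taken
after LSR r3, r3, #2: r3=0>>2=0
after SUB r1, r1, #15: r1=(-34)-15=-49
after LSR r3, r3, #4: r3=0>>4=0
after SUB r7, r7, #1: r7=5-1=4
CMP r7, #3  (cmp 4,3)
BGT top: taken
after LSR r3, r3, #2: r3=0>>2=0
after SUB r1, r1, #15: r1=(-49)-15=-64
after LSR r3, r3, #4: r3=0>>4=0
after SUB r7, r7, #1: r7=4-1=3
CMP r7, #3  (cmp 3,3)
BGT top: not taken
halt.
Total executed instructions: 34.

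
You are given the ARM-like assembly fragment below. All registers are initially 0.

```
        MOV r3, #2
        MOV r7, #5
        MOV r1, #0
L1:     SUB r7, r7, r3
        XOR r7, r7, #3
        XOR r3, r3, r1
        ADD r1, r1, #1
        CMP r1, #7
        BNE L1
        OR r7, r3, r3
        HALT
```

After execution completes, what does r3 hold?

after MOV r3, #2: r3=2
after MOV r7, #5: r7=5
after MOV r1, #0: r1=0
after SUB r7, r7, r3: r7=5-2=3
after XOR r7, r7, #3: r7=3^3=0
after XOR r3, r3, r1: r3=2^0=2
after ADD r1, r1, #1: r1=0+1=1
CMP r1, #7  (cmp 1,7)
BNE L1: taken
after SUB r7, r7, r3: r7=0-2=-2
after XOR r7, r7, #3: r7=(-2)^3=-3
after XOR r3, r3, r1: r3=2^1=3
after ADD r1, r1, #1: r1=1+1=2
CMP r1, #7  (cmp 2,7)
BNE L1: taken
after SUB r7, r7, r3: r7=(-3)-3=-6
after XOR r7, r7, #3: r7=(-6)^3=-7
after XOR r3, r3, r1: r3=3^2=1
after ADD r1, r1, #1: r1=2+1=3
CMP r1, #7  (cmp 3,7)
BNE L1: taken
after SUB r7, r7, r3: r7=(-7)-1=-8
after XOR r7, r7, #3: r7=(-8)^3=-5
after XOR r3, r3, r1: r3=1^3=2
after ADD r1, r1, #1: r1=3+1=4
CMP r1, #7  (cmp 4,7)
BNE L1: taken
after SUB r7, r7, r3: r7=(-5)-2=-7
after XOR r7, r7, #3: r7=(-7)^3=-6
after XOR r3, r3, r1: r3=2^4=6
after ADD r1, r1, #1: r1=4+1=5
CMP r1, #7  (cmp 5,7)
BNE L1: taken
after SUB r7, r7, r3: r7=(-6)-6=-12
after XOR r7, r7, #3: r7=(-12)^3=-9
after XOR r3, r3, r1: r3=6^5=3
after ADD r1, r1, #1: r1=5+1=6
CMP r1, #7  (cmp 6,7)
BNE L1: taken
after SUB r7, r7, r3: r7=(-9)-3=-12
after XOR r7, r7, #3: r7=(-12)^3=-9
after XOR r3, r3, r1: r3=3^6=5
after ADD r1, r1, #1: r1=6+1=7
CMP r1, #7  (cmp 7,7)
BNE L1: not taken
after OR r7, r3, r3: r7=5|5=5
halt.

5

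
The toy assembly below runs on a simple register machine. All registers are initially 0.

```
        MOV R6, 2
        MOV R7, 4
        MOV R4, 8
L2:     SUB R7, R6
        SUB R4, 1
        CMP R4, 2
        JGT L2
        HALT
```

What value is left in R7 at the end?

-8

after MOV R6, 2: R6=2
after MOV R7, 4: R7=4
after MOV R4, 8: R4=8
after SUB R7, R6: R7=4-2=2
after SUB R4, 1: R4=8-1=7
CMP R4, 2  (cmp 7,2)
JGT L2: taken
after SUB R7, R6: R7=2-2=0
after SUB R4, 1: R4=7-1=6
CMP R4, 2  (cmp 6,2)
JGT L2: taken
after SUB R7, R6: R7=0-2=-2
after SUB R4, 1: R4=6-1=5
CMP R4, 2  (cmp 5,2)
JGT L2: taken
after SUB R7, R6: R7=(-2)-2=-4
after SUB R4, 1: R4=5-1=4
CMP R4, 2  (cmp 4,2)
JGT L2: taken
after SUB R7, R6: R7=(-4)-2=-6
after SUB R4, 1: R4=4-1=3
CMP R4, 2  (cmp 3,2)
JGT L2: taken
after SUB R7, R6: R7=(-6)-2=-8
after SUB R4, 1: R4=3-1=2
CMP R4, 2  (cmp 2,2)
JGT L2: not taken
halt.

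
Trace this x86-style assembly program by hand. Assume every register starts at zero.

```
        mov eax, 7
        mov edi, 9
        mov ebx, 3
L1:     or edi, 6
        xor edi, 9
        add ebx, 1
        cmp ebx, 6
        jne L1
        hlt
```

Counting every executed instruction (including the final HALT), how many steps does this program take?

19

after mov eax, 7: eax=7
after mov edi, 9: edi=9
after mov ebx, 3: ebx=3
after or edi, 6: edi=9|6=15
after xor edi, 9: edi=15^9=6
after add ebx, 1: ebx=3+1=4
cmp ebx, 6  (cmp 4,6)
jne L1: taken
after or edi, 6: edi=6|6=6
after xor edi, 9: edi=6^9=15
after add ebx, 1: ebx=4+1=5
cmp ebx, 6  (cmp 5,6)
jne L1: taken
after or edi, 6: edi=15|6=15
after xor edi, 9: edi=15^9=6
after add ebx, 1: ebx=5+1=6
cmp ebx, 6  (cmp 6,6)
jne L1: not taken
halt.
Total executed instructions: 19.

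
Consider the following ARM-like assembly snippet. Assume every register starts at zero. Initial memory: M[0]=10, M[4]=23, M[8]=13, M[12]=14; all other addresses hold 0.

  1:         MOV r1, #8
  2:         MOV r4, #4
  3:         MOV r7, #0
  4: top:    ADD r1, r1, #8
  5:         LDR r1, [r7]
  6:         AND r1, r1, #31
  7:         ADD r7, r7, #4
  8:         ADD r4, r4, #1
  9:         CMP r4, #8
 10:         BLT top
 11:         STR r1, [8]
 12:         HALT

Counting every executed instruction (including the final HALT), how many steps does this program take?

after MOV r1, #8: r1=8
after MOV r4, #4: r4=4
after MOV r7, #0: r7=0
after ADD r1, r1, #8: r1=8+8=16
after LDR r1, [r7]: r1=M[0]=10
after AND r1, r1, #31: r1=10&31=10
after ADD r7, r7, #4: r7=0+4=4
after ADD r4, r4, #1: r4=4+1=5
CMP r4, #8  (cmp 5,8)
BLT top: taken
after ADD r1, r1, #8: r1=10+8=18
after LDR r1, [r7]: r1=M[4]=23
after AND r1, r1, #31: r1=23&31=23
after ADD r7, r7, #4: r7=4+4=8
after ADD r4, r4, #1: r4=5+1=6
CMP r4, #8  (cmp 6,8)
BLT top: taken
after ADD r1, r1, #8: r1=23+8=31
after LDR r1, [r7]: r1=M[8]=13
after AND r1, r1, #31: r1=13&31=13
after ADD r7, r7, #4: r7=8+4=12
after ADD r4, r4, #1: r4=6+1=7
CMP r4, #8  (cmp 7,8)
BLT top: taken
after ADD r1, r1, #8: r1=13+8=21
after LDR r1, [r7]: r1=M[12]=14
after AND r1, r1, #31: r1=14&31=14
after ADD r7, r7, #4: r7=12+4=16
after ADD r4, r4, #1: r4=7+1=8
CMP r4, #8  (cmp 8,8)
BLT top: not taken
STR r1, [8] → M[8]=14
halt.
Total executed instructions: 33.

33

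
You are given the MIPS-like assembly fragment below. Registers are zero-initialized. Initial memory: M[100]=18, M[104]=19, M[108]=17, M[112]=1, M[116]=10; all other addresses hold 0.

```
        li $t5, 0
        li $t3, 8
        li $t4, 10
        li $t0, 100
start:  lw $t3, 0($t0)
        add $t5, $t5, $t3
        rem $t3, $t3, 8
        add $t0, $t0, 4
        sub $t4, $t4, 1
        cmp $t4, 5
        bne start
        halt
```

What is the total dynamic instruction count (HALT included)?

40

after li $t5, 0: $t5=0
after li $t3, 8: $t3=8
after li $t4, 10: $t4=10
after li $t0, 100: $t0=100
after lw $t3, 0($t0): $t3=M[100]=18
after add $t5, $t5, $t3: $t5=0+18=18
after rem $t3, $t3, 8: $t3=18%8=2
after add $t0, $t0, 4: $t0=100+4=104
after sub $t4, $t4, 1: $t4=10-1=9
cmp $t4, 5  (cmp 9,5)
bne start: taken
after lw $t3, 0($t0): $t3=M[104]=19
after add $t5, $t5, $t3: $t5=18+19=37
after rem $t3, $t3, 8: $t3=19%8=3
after add $t0, $t0, 4: $t0=104+4=108
after sub $t4, $t4, 1: $t4=9-1=8
cmp $t4, 5  (cmp 8,5)
bne start: taken
after lw $t3, 0($t0): $t3=M[108]=17
after add $t5, $t5, $t3: $t5=37+17=54
after rem $t3, $t3, 8: $t3=17%8=1
after add $t0, $t0, 4: $t0=108+4=112
after sub $t4, $t4, 1: $t4=8-1=7
cmp $t4, 5  (cmp 7,5)
bne start: taken
after lw $t3, 0($t0): $t3=M[112]=1
after add $t5, $t5, $t3: $t5=54+1=55
after rem $t3, $t3, 8: $t3=1%8=1
after add $t0, $t0, 4: $t0=112+4=116
after sub $t4, $t4, 1: $t4=7-1=6
cmp $t4, 5  (cmp 6,5)
bne start: taken
after lw $t3, 0($t0): $t3=M[116]=10
after add $t5, $t5, $t3: $t5=55+10=65
after rem $t3, $t3, 8: $t3=10%8=2
after add $t0, $t0, 4: $t0=116+4=120
after sub $t4, $t4, 1: $t4=6-1=5
cmp $t4, 5  (cmp 5,5)
bne start: not taken
halt.
Total executed instructions: 40.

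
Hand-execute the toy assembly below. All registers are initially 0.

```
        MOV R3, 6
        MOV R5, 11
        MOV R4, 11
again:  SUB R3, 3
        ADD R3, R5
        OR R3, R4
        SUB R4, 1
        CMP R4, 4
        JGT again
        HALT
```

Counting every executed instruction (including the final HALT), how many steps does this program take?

MOV R3, 6 → R3=6
MOV R5, 11 → R5=11
MOV R4, 11 → R4=11
SUB R3, 3 → R3=6-3=3
ADD R3, R5 → R3=3+11=14
OR R3, R4 → R3=14|11=15
SUB R4, 1 → R4=11-1=10
CMP R4, 4  (cmp 10,4)
JGT again: taken
SUB R3, 3 → R3=15-3=12
ADD R3, R5 → R3=12+11=23
OR R3, R4 → R3=23|10=31
SUB R4, 1 → R4=10-1=9
CMP R4, 4  (cmp 9,4)
JGT again: taken
SUB R3, 3 → R3=31-3=28
ADD R3, R5 → R3=28+11=39
OR R3, R4 → R3=39|9=47
SUB R4, 1 → R4=9-1=8
CMP R4, 4  (cmp 8,4)
JGT again: taken
SUB R3, 3 → R3=47-3=44
ADD R3, R5 → R3=44+11=55
OR R3, R4 → R3=55|8=63
SUB R4, 1 → R4=8-1=7
CMP R4, 4  (cmp 7,4)
JGT again: taken
SUB R3, 3 → R3=63-3=60
ADD R3, R5 → R3=60+11=71
OR R3, R4 → R3=71|7=71
SUB R4, 1 → R4=7-1=6
CMP R4, 4  (cmp 6,4)
JGT again: taken
SUB R3, 3 → R3=71-3=68
ADD R3, R5 → R3=68+11=79
OR R3, R4 → R3=79|6=79
SUB R4, 1 → R4=6-1=5
CMP R4, 4  (cmp 5,4)
JGT again: taken
SUB R3, 3 → R3=79-3=76
ADD R3, R5 → R3=76+11=87
OR R3, R4 → R3=87|5=87
SUB R4, 1 → R4=5-1=4
CMP R4, 4  (cmp 4,4)
JGT again: not taken
halt.
Total executed instructions: 46.

46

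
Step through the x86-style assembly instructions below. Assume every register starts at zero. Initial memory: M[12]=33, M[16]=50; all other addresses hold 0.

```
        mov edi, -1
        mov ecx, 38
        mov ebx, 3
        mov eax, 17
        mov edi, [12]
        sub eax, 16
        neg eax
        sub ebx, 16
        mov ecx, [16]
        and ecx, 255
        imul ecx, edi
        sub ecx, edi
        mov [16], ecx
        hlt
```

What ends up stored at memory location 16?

1617

after mov edi, -1: edi=-1
after mov ecx, 38: ecx=38
after mov ebx, 3: ebx=3
after mov eax, 17: eax=17
after mov edi, [12]: edi=M[12]=33
after sub eax, 16: eax=17-16=1
after neg eax: eax=-(1)=-1
after sub ebx, 16: ebx=3-16=-13
after mov ecx, [16]: ecx=M[16]=50
after and ecx, 255: ecx=50&255=50
after imul ecx, edi: ecx=50*33=1650
after sub ecx, edi: ecx=1650-33=1617
mov [16], ecx → M[16]=1617
halt.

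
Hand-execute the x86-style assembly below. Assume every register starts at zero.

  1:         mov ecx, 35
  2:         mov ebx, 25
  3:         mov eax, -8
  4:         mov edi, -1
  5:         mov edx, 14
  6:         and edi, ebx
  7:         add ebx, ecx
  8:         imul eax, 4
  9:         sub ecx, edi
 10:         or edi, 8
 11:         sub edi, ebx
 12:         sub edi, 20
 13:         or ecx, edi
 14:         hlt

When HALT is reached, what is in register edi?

ecx=35
ebx=25
eax=-8
edi=-1
edx=14
edi=(-1)&25=25
ebx=25+35=60
eax=(-8)*4=-32
ecx=35-25=10
edi=25|8=25
edi=25-60=-35
edi=(-35)-20=-55
ecx=10|(-55)=-53
halt.

-55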